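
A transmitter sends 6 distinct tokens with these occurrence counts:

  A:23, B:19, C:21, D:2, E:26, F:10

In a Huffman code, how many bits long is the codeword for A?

Build the tree from the bottom:
D(2) + F(10) → 12
12 + B(19) → 31
C(21) + A(23) → 44
E(26) + 31 → 57
44 + 57 → 101
A sits 2 levels below the root, so its codeword is 2 bits.

2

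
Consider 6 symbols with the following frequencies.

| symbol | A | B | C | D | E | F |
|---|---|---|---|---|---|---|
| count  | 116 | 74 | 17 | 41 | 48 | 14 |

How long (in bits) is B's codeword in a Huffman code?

2

Huffman merges, smallest pair first:
combine F(14), C(17) → 31
combine 31, D(41) → 72
combine E(48), 72 → 120
combine B(74), A(116) → 190
combine 120, 190 → 310
B's leaf is at depth 2, giving a 2-bit codeword.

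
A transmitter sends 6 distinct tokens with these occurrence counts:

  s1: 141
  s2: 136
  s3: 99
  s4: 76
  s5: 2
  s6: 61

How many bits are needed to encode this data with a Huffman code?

1232

Merge the two smallest weights repeatedly:
combine s5(2), s6(61) → 63
combine 63, s4(76) → 139
combine s3(99), s2(136) → 235
combine 139, s1(141) → 280
combine 235, 280 → 515
Each symbol's bit-cost is frequency × depth; summing gives 1232 bits (equivalently 63 + 139 + 235 + 280 + 515).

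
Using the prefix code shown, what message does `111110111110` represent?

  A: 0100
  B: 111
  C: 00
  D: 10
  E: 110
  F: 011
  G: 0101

Read left to right; each codeword is recognised as soon as it completes (prefix code):
  111→B | 110→E | 111→B | 110→E
Decoded message: BEBE

BEBE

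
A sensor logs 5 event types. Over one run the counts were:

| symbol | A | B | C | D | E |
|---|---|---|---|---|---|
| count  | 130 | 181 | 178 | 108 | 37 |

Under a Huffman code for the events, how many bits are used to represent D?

3

Build the tree from the bottom:
combine E(37), D(108) → 145
combine A(130), 145 → 275
combine C(178), B(181) → 359
combine 275, 359 → 634
D sits 3 levels below the root, so its codeword is 3 bits.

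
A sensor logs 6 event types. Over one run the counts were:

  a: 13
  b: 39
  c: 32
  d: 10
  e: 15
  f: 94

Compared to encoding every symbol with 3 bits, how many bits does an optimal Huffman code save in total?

Fixed-length: 3 bits × 203 symbols = 609 bits.
Huffman merges:
combine d(10), a(13) → 23
combine e(15), 23 → 38
combine c(32), 38 → 70
combine b(39), 70 → 109
combine f(94), 109 → 203
Huffman total = 23 + 38 + 70 + 109 + 203 = 443 bits.
Saving = 609 − 443 = 166 bits.

166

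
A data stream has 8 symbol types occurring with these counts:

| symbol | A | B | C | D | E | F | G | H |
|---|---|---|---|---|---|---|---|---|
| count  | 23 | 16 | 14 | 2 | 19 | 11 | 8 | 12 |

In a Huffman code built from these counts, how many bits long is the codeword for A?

Huffman merges, smallest pair first:
combine D(2), G(8) → 10
combine 10, F(11) → 21
combine H(12), C(14) → 26
combine B(16), E(19) → 35
combine 21, A(23) → 44
combine 26, 35 → 61
combine 44, 61 → 105
A sits 2 levels below the root, so its codeword is 2 bits.

2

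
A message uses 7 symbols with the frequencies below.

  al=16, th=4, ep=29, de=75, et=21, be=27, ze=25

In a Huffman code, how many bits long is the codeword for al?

Huffman merges, smallest pair first:
merge th(4) and al(16): 20
merge 20 and et(21): 41
merge ze(25) and be(27): 52
merge ep(29) and 41: 70
merge 52 and 70: 122
merge de(75) and 122: 197
al sits 5 levels below the root, so its codeword is 5 bits.

5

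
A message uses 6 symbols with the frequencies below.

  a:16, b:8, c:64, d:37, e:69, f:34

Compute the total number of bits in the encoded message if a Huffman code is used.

538

Merge the two smallest weights repeatedly:
b(8) + a(16) → 24
24 + f(34) → 58
d(37) + 58 → 95
c(64) + e(69) → 133
95 + 133 → 228
Each symbol's bit-cost is frequency × depth; summing gives 538 bits (equivalently 24 + 58 + 95 + 133 + 228).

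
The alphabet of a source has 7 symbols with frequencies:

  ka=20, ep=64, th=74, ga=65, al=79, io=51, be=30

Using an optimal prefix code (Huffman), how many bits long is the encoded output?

Merge the two smallest weights repeatedly:
merge ka(20) and be(30): 50
merge 50 and io(51): 101
merge ep(64) and ga(65): 129
merge th(74) and al(79): 153
merge 101 and 129: 230
merge 153 and 230: 383
Total encoded bits = sum of merged weights = 50 + 101 + 129 + 153 + 230 + 383 = 1046.

1046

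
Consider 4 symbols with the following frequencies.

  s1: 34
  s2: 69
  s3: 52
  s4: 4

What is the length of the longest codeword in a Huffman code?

3

Merge the two lowest-weight nodes at each step:
combine s4(4), s1(34) → 38
combine 38, s3(52) → 90
combine s2(69), 90 → 159
The rarest symbols sit at the bottom; the longest codeword is 3 bits.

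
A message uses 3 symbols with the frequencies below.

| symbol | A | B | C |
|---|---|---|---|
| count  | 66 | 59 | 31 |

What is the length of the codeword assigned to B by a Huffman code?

Build the tree from the bottom:
combine C(31), B(59) → 90
combine A(66), 90 → 156
B's leaf is at depth 2, giving a 2-bit codeword.

2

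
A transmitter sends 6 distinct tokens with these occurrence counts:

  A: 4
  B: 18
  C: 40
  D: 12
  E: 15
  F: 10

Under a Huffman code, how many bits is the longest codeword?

Merge the two lowest-weight nodes at each step:
combine A(4), F(10) → 14
combine D(12), 14 → 26
combine E(15), B(18) → 33
combine 26, 33 → 59
combine C(40), 59 → 99
The first pair merged (A, F) ends up deepest, at depth 4.

4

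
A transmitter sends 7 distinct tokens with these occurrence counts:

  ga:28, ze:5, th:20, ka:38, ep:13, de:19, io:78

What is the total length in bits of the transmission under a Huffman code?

502

Greedily combine the two least-frequent nodes:
merge ze(5) and ep(13): 18
merge 18 and de(19): 37
merge th(20) and ga(28): 48
merge 37 and ka(38): 75
merge 48 and 75: 123
merge io(78) and 123: 201
The encoded length is the sum of every internal node's weight: 18 + 37 + 48 + 75 + 123 + 201 = 502 bits.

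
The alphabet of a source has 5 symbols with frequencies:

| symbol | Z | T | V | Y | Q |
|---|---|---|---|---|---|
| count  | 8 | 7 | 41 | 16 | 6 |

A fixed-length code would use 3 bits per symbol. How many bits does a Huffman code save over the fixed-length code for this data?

Fixed-length: 3 bits × 78 symbols = 234 bits.
Huffman merges:
Q(6) + T(7) → 13
Z(8) + 13 → 21
Y(16) + 21 → 37
37 + V(41) → 78
Huffman total = 13 + 21 + 37 + 78 = 149 bits.
Saving = 234 − 149 = 85 bits.

85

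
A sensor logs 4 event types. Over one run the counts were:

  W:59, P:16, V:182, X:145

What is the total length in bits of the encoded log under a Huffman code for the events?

697

Merge the two smallest weights repeatedly:
combine P(16), W(59) → 75
combine 75, X(145) → 220
combine V(182), 220 → 402
Total encoded bits = sum of merged weights = 75 + 220 + 402 = 697.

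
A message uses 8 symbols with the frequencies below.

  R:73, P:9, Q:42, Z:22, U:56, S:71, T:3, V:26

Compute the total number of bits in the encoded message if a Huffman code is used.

Merge the two smallest weights repeatedly:
T(3) + P(9) → 12
12 + Z(22) → 34
V(26) + 34 → 60
Q(42) + U(56) → 98
60 + S(71) → 131
R(73) + 98 → 171
131 + 171 → 302
Each symbol's bit-cost is frequency × depth; summing gives 808 bits (equivalently 12 + 34 + 60 + 98 + 131 + 171 + 302).

808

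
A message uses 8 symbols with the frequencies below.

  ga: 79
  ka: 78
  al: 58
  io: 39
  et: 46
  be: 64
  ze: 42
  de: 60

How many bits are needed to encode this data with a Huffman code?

Greedily combine the two least-frequent nodes:
combine io(39), ze(42) → 81
combine et(46), al(58) → 104
combine de(60), be(64) → 124
combine ka(78), ga(79) → 157
combine 81, 104 → 185
combine 124, 157 → 281
combine 185, 281 → 466
Each symbol's bit-cost is frequency × depth; summing gives 1398 bits (equivalently 81 + 104 + 124 + 157 + 185 + 281 + 466).

1398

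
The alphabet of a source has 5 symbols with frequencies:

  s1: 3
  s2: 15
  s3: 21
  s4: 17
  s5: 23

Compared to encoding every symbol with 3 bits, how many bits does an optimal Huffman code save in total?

Fixed-length: 3 bits × 79 symbols = 237 bits.
Huffman merges:
s1(3) + s2(15) → 18
s4(17) + 18 → 35
s3(21) + s5(23) → 44
35 + 44 → 79
Huffman total = 18 + 35 + 44 + 79 = 176 bits.
Saving = 237 − 176 = 61 bits.

61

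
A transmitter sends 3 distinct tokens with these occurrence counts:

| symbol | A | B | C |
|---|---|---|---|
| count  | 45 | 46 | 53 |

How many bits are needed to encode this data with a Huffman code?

Greedily combine the two least-frequent nodes:
merge A(45) and B(46): 91
merge C(53) and 91: 144
Each symbol's bit-cost is frequency × depth; summing gives 235 bits (equivalently 91 + 144).

235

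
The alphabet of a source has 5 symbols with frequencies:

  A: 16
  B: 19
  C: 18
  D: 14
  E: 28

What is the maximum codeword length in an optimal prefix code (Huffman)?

3

Merge the two lowest-weight nodes at each step:
combine D(14), A(16) → 30
combine C(18), B(19) → 37
combine E(28), 30 → 58
combine 37, 58 → 95
The first pair merged (D, A) ends up deepest, at depth 3.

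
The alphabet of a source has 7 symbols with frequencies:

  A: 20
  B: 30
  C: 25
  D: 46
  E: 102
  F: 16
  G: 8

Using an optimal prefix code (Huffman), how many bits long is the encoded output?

Build the Huffman tree bottom-up:
combine G(8), F(16) → 24
combine A(20), 24 → 44
combine C(25), B(30) → 55
combine 44, D(46) → 90
combine 55, 90 → 145
combine E(102), 145 → 247
Each symbol's bit-cost is frequency × depth; summing gives 605 bits (equivalently 24 + 44 + 55 + 90 + 145 + 247).

605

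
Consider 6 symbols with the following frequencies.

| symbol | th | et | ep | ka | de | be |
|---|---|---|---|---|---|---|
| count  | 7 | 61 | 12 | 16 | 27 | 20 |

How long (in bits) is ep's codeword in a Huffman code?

4

Huffman merges, smallest pair first:
th(7) + ep(12) → 19
ka(16) + 19 → 35
be(20) + de(27) → 47
35 + 47 → 82
et(61) + 82 → 143
The subtree containing ep is merged 4 times, so code length = 4.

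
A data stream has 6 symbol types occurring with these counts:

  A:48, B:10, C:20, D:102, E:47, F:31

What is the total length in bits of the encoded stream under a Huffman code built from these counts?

Merge the two smallest weights repeatedly:
combine B(10), C(20) → 30
combine 30, F(31) → 61
combine E(47), A(48) → 95
combine 61, 95 → 156
combine D(102), 156 → 258
Each symbol's bit-cost is frequency × depth; summing gives 600 bits (equivalently 30 + 61 + 95 + 156 + 258).

600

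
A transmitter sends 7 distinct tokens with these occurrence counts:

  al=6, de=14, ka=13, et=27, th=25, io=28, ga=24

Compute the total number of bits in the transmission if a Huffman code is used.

375

Merge the two smallest weights repeatedly:
merge al(6) and ka(13): 19
merge de(14) and 19: 33
merge ga(24) and th(25): 49
merge et(27) and io(28): 55
merge 33 and 49: 82
merge 55 and 82: 137
Each symbol's bit-cost is frequency × depth; summing gives 375 bits (equivalently 19 + 33 + 49 + 55 + 82 + 137).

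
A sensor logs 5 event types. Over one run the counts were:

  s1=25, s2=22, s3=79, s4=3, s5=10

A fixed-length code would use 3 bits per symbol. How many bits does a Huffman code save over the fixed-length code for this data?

Fixed-length: 3 bits × 139 symbols = 417 bits.
Huffman merges:
s4(3) + s5(10) → 13
13 + s2(22) → 35
s1(25) + 35 → 60
60 + s3(79) → 139
Huffman total = 13 + 35 + 60 + 139 = 247 bits.
Saving = 417 − 247 = 170 bits.

170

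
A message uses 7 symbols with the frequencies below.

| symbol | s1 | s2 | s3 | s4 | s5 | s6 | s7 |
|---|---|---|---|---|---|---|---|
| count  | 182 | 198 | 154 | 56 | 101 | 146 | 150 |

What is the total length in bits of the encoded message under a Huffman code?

2738

Build the Huffman tree bottom-up:
s4(56) + s5(101) → 157
s6(146) + s7(150) → 296
s3(154) + 157 → 311
s1(182) + s2(198) → 380
296 + 311 → 607
380 + 607 → 987
The encoded length is the sum of every internal node's weight: 157 + 296 + 311 + 380 + 607 + 987 = 2738 bits.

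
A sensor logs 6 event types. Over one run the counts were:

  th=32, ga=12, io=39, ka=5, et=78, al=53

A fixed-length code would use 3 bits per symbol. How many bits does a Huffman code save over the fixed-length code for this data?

153

Fixed-length: 3 bits × 219 symbols = 657 bits.
Huffman merges:
merge ka(5) and ga(12): 17
merge 17 and th(32): 49
merge io(39) and 49: 88
merge al(53) and et(78): 131
merge 88 and 131: 219
Huffman total = 17 + 49 + 88 + 131 + 219 = 504 bits.
Saving = 657 − 504 = 153 bits.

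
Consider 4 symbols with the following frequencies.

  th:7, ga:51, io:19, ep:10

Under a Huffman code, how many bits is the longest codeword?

Merge the two lowest-weight nodes at each step:
th(7) + ep(10) → 17
17 + io(19) → 36
36 + ga(51) → 87
Maximum depth reached is 3.

3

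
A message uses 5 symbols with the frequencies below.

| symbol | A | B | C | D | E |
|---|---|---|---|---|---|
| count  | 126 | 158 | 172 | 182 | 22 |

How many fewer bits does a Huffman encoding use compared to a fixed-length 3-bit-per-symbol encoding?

Fixed-length: 3 bits × 660 symbols = 1980 bits.
Huffman merges:
E(22) + A(126) → 148
148 + B(158) → 306
C(172) + D(182) → 354
306 + 354 → 660
Huffman total = 148 + 306 + 354 + 660 = 1468 bits.
Saving = 1980 − 1468 = 512 bits.

512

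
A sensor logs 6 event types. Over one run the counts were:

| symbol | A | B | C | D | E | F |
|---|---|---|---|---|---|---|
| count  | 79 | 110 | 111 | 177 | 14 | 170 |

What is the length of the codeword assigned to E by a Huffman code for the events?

Repeatedly merge the two smallest:
combine E(14), A(79) → 93
combine 93, B(110) → 203
combine C(111), F(170) → 281
combine D(177), 203 → 380
combine 281, 380 → 661
E's leaf is at depth 4, giving a 4-bit codeword.

4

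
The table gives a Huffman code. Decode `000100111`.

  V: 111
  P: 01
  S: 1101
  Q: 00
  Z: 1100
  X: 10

QPQV

Read left to right; each codeword is recognised as soon as it completes (prefix code):
  00→Q | 01→P | 00→Q | 111→V
Decoded message: QPQV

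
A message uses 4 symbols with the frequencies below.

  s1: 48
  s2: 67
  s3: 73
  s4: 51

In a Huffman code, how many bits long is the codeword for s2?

2

Repeatedly merge the two smallest:
merge s1(48) and s4(51): 99
merge s2(67) and s3(73): 140
merge 99 and 140: 239
s2 sits 2 levels below the root, so its codeword is 2 bits.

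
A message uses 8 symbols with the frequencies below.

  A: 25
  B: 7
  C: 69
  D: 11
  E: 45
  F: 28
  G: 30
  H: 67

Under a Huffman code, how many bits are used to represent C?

2

Repeatedly merge the two smallest:
B(7) + D(11) → 18
18 + A(25) → 43
F(28) + G(30) → 58
43 + E(45) → 88
58 + H(67) → 125
C(69) + 88 → 157
125 + 157 → 282
C sits 2 levels below the root, so its codeword is 2 bits.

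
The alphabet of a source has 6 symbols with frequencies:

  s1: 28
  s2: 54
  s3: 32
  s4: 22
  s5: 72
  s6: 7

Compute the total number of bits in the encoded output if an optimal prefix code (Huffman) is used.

516

Build the Huffman tree bottom-up:
combine s6(7), s4(22) → 29
combine s1(28), 29 → 57
combine s3(32), s2(54) → 86
combine 57, s5(72) → 129
combine 86, 129 → 215
Total encoded bits = sum of merged weights = 29 + 57 + 86 + 129 + 215 = 516.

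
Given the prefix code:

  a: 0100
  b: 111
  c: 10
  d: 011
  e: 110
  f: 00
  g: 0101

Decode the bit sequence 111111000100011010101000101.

bbfadgag

Read left to right; each codeword is recognised as soon as it completes (prefix code):
  111→b | 111→b | 00→f | 0100→a | 011→d | 0101→g | 0100→a | 0101→g
Decoded message: bbfadgag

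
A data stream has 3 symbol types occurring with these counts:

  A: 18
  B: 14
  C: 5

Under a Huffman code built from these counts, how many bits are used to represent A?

1

Huffman merges, smallest pair first:
combine C(5), B(14) → 19
combine A(18), 19 → 37
A is merged only at the final step, so code length = 1.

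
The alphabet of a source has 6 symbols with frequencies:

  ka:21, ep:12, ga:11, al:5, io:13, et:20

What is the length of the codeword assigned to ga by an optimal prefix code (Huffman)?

Huffman merges, smallest pair first:
combine al(5), ga(11) → 16
combine ep(12), io(13) → 25
combine 16, et(20) → 36
combine ka(21), 25 → 46
combine 36, 46 → 82
The subtree containing ga is merged 3 times, so code length = 3.

3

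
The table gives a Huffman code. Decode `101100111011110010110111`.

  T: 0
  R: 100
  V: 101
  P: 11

VRPVPRVVP

Read left to right; each codeword is recognised as soon as it completes (prefix code):
  101→V | 100→R | 11→P | 101→V | 11→P | 100→R | 101→V | 101→V | 11→P
Decoded message: VRPVPRVVP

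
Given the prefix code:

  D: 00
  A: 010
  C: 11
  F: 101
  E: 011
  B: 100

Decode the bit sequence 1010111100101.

FECDF

Read left to right; each codeword is recognised as soon as it completes (prefix code):
  101→F | 011→E | 11→C | 00→D | 101→F
Decoded message: FECDF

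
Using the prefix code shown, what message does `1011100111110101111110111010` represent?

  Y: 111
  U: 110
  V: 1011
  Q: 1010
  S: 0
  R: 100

VRYUVYVQ

Read left to right; each codeword is recognised as soon as it completes (prefix code):
  1011→V | 100→R | 111→Y | 110→U | 1011→V | 111→Y | 1011→V | 1010→Q
Decoded message: VRYUVYVQ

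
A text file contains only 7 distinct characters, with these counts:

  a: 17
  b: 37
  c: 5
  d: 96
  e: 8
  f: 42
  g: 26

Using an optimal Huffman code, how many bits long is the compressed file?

544

Merge the two smallest weights repeatedly:
merge c(5) and e(8): 13
merge 13 and a(17): 30
merge g(26) and 30: 56
merge b(37) and f(42): 79
merge 56 and 79: 135
merge d(96) and 135: 231
Total encoded bits = sum of merged weights = 13 + 30 + 56 + 79 + 135 + 231 = 544.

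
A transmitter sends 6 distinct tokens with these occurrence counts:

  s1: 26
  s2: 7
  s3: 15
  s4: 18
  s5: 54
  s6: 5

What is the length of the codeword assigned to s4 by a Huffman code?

Repeatedly merge the two smallest:
combine s6(5), s2(7) → 12
combine 12, s3(15) → 27
combine s4(18), s1(26) → 44
combine 27, 44 → 71
combine s5(54), 71 → 125
s4's leaf is at depth 3, giving a 3-bit codeword.

3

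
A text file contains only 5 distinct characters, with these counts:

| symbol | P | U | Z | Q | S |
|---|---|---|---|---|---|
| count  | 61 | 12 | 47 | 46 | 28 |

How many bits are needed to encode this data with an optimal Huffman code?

428

Merge the two smallest weights repeatedly:
combine U(12), S(28) → 40
combine 40, Q(46) → 86
combine Z(47), P(61) → 108
combine 86, 108 → 194
Total encoded bits = sum of merged weights = 40 + 86 + 108 + 194 = 428.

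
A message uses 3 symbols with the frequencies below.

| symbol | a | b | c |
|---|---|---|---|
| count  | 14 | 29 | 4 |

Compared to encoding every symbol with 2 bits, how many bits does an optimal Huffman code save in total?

Fixed-length: 2 bits × 47 symbols = 94 bits.
Huffman merges:
c(4) + a(14) → 18
18 + b(29) → 47
Huffman total = 18 + 47 = 65 bits.
Saving = 94 − 65 = 29 bits.

29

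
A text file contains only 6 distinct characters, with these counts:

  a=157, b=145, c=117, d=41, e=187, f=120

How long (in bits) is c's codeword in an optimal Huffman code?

3

Huffman merges, smallest pair first:
combine d(41), c(117) → 158
combine f(120), b(145) → 265
combine a(157), 158 → 315
combine e(187), 265 → 452
combine 315, 452 → 767
The subtree containing c is merged 3 times, so code length = 3.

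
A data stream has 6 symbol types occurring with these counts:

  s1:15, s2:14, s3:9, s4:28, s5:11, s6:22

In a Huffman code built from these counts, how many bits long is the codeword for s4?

2

Repeatedly merge the two smallest:
combine s3(9), s5(11) → 20
combine s2(14), s1(15) → 29
combine 20, s6(22) → 42
combine s4(28), 29 → 57
combine 42, 57 → 99
s4 sits 2 levels below the root, so its codeword is 2 bits.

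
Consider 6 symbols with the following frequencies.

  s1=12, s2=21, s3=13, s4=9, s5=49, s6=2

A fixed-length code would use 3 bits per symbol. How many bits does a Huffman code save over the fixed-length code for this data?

Fixed-length: 3 bits × 106 symbols = 318 bits.
Huffman merges:
combine s6(2), s4(9) → 11
combine 11, s1(12) → 23
combine s3(13), s2(21) → 34
combine 23, 34 → 57
combine s5(49), 57 → 106
Huffman total = 11 + 23 + 34 + 57 + 106 = 231 bits.
Saving = 318 − 231 = 87 bits.

87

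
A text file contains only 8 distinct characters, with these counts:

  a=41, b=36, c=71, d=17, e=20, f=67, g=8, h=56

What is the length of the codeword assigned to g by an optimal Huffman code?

5

Build the tree from the bottom:
g(8) + d(17) → 25
e(20) + 25 → 45
b(36) + a(41) → 77
45 + h(56) → 101
f(67) + c(71) → 138
77 + 101 → 178
138 + 178 → 316
g's leaf is at depth 5, giving a 5-bit codeword.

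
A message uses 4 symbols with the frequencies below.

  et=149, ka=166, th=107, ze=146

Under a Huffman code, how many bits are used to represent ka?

2

Repeatedly merge the two smallest:
merge th(107) and ze(146): 253
merge et(149) and ka(166): 315
merge 253 and 315: 568
ka's leaf is at depth 2, giving a 2-bit codeword.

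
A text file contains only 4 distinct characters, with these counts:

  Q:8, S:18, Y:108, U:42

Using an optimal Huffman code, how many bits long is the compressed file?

270

Merge the two smallest weights repeatedly:
merge Q(8) and S(18): 26
merge 26 and U(42): 68
merge 68 and Y(108): 176
Total encoded bits = sum of merged weights = 26 + 68 + 176 = 270.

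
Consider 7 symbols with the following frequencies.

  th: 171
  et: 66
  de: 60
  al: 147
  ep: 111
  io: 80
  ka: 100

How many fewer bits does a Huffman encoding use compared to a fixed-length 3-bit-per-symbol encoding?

192

Fixed-length: 3 bits × 735 symbols = 2205 bits.
Huffman merges:
combine de(60), et(66) → 126
combine io(80), ka(100) → 180
combine ep(111), 126 → 237
combine al(147), th(171) → 318
combine 180, 237 → 417
combine 318, 417 → 735
Huffman total = 126 + 180 + 237 + 318 + 417 + 735 = 2013 bits.
Saving = 2205 − 2013 = 192 bits.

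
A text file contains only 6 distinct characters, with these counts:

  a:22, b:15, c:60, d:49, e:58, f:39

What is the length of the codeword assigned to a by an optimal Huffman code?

Repeatedly merge the two smallest:
combine b(15), a(22) → 37
combine 37, f(39) → 76
combine d(49), e(58) → 107
combine c(60), 76 → 136
combine 107, 136 → 243
a's leaf is at depth 4, giving a 4-bit codeword.

4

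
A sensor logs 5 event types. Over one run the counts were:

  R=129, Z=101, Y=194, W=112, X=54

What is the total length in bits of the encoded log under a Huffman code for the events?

Build the Huffman tree bottom-up:
combine X(54), Z(101) → 155
combine W(112), R(129) → 241
combine 155, Y(194) → 349
combine 241, 349 → 590
Total encoded bits = sum of merged weights = 155 + 241 + 349 + 590 = 1335.

1335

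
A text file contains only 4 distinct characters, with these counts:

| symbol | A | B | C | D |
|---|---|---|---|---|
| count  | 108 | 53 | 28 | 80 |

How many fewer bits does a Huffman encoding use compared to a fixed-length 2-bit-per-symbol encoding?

Fixed-length: 2 bits × 269 symbols = 538 bits.
Huffman merges:
combine C(28), B(53) → 81
combine D(80), 81 → 161
combine A(108), 161 → 269
Huffman total = 81 + 161 + 269 = 511 bits.
Saving = 538 − 511 = 27 bits.

27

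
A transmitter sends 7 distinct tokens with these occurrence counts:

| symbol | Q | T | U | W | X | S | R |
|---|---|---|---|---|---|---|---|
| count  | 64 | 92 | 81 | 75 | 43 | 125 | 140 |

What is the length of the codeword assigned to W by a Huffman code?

Build the tree from the bottom:
merge X(43) and Q(64): 107
merge W(75) and U(81): 156
merge T(92) and 107: 199
merge S(125) and R(140): 265
merge 156 and 199: 355
merge 265 and 355: 620
The subtree containing W is merged 3 times, so code length = 3.

3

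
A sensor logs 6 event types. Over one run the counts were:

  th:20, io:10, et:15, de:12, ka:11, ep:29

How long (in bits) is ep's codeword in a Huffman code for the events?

Huffman merges, smallest pair first:
merge io(10) and ka(11): 21
merge de(12) and et(15): 27
merge th(20) and 21: 41
merge 27 and ep(29): 56
merge 41 and 56: 97
ep sits 2 levels below the root, so its codeword is 2 bits.

2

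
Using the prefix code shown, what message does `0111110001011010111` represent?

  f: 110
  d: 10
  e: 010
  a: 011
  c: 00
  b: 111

abcefdb

Read left to right; each codeword is recognised as soon as it completes (prefix code):
  011→a | 111→b | 00→c | 010→e | 110→f | 10→d | 111→b
Decoded message: abcefdb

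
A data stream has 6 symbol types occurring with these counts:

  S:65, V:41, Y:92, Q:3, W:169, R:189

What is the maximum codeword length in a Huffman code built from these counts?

Merge the two lowest-weight nodes at each step:
combine Q(3), V(41) → 44
combine 44, S(65) → 109
combine Y(92), 109 → 201
combine W(169), R(189) → 358
combine 201, 358 → 559
Maximum depth reached is 4.

4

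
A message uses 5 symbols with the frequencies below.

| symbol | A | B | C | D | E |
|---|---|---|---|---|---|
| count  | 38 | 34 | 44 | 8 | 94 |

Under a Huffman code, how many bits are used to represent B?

4

Huffman merges, smallest pair first:
D(8) + B(34) → 42
A(38) + 42 → 80
C(44) + 80 → 124
E(94) + 124 → 218
The subtree containing B is merged 4 times, so code length = 4.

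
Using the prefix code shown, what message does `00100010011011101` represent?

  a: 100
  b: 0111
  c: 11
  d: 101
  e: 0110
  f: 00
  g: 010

Read left to right; each codeword is recognised as soon as it completes (prefix code):
  00→f | 100→a | 010→g | 0110→e | 11→c | 101→d
Decoded message: fagecd

fagecd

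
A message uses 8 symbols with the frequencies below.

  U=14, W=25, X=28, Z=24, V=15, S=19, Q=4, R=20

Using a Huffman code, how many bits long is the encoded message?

Greedily combine the two least-frequent nodes:
Q(4) + U(14) → 18
V(15) + 18 → 33
S(19) + R(20) → 39
Z(24) + W(25) → 49
X(28) + 33 → 61
39 + 49 → 88
61 + 88 → 149
Total encoded bits = sum of merged weights = 18 + 33 + 39 + 49 + 61 + 88 + 149 = 437.

437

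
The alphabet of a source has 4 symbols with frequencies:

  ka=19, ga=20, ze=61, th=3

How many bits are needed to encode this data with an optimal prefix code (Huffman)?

167

Greedily combine the two least-frequent nodes:
merge th(3) and ka(19): 22
merge ga(20) and 22: 42
merge 42 and ze(61): 103
The encoded length is the sum of every internal node's weight: 22 + 42 + 103 = 167 bits.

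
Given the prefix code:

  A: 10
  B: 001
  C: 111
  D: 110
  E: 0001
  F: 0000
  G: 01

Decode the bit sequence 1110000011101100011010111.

Read left to right; each codeword is recognised as soon as it completes (prefix code):
  111→C | 0000→F | 01→G | 110→D | 110→D | 001→B | 10→A | 10→A | 111→C
Decoded message: CFGDDBAAC

CFGDDBAAC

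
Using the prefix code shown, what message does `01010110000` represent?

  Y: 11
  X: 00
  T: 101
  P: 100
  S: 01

Read left to right; each codeword is recognised as soon as it completes (prefix code):
  01→S | 01→S | 01→S | 100→P | 00→X
Decoded message: SSSPX

SSSPX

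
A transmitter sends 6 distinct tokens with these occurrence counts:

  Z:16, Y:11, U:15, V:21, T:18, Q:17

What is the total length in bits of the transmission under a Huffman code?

255

Greedily combine the two least-frequent nodes:
merge Y(11) and U(15): 26
merge Z(16) and Q(17): 33
merge T(18) and V(21): 39
merge 26 and 33: 59
merge 39 and 59: 98
Each symbol's bit-cost is frequency × depth; summing gives 255 bits (equivalently 26 + 33 + 39 + 59 + 98).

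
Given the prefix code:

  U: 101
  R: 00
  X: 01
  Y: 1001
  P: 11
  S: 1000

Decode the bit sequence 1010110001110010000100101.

Read left to right; each codeword is recognised as soon as it completes (prefix code):
  101→U | 01→X | 1000→S | 11→P | 1001→Y | 00→R | 00→R | 1001→Y | 01→X
Decoded message: UXSPYRRYX

UXSPYRRYX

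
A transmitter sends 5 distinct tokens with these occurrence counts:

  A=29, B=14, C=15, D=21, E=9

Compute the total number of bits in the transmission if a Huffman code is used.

199

Merge the two smallest weights repeatedly:
E(9) + B(14) → 23
C(15) + D(21) → 36
23 + A(29) → 52
36 + 52 → 88
Each symbol's bit-cost is frequency × depth; summing gives 199 bits (equivalently 23 + 36 + 52 + 88).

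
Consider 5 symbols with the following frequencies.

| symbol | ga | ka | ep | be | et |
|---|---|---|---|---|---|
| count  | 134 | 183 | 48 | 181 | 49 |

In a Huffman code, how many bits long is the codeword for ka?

Repeatedly merge the two smallest:
combine ep(48), et(49) → 97
combine 97, ga(134) → 231
combine be(181), ka(183) → 364
combine 231, 364 → 595
The subtree containing ka is merged 2 times, so code length = 2.

2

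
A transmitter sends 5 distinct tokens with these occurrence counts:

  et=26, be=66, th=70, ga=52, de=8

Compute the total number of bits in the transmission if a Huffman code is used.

478

Greedily combine the two least-frequent nodes:
de(8) + et(26) → 34
34 + ga(52) → 86
be(66) + th(70) → 136
86 + 136 → 222
Each symbol's bit-cost is frequency × depth; summing gives 478 bits (equivalently 34 + 86 + 136 + 222).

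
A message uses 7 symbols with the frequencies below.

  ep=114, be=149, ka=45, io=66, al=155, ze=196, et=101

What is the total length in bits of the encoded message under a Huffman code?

Merge the two smallest weights repeatedly:
merge ka(45) and io(66): 111
merge et(101) and 111: 212
merge ep(114) and be(149): 263
merge al(155) and ze(196): 351
merge 212 and 263: 475
merge 351 and 475: 826
Total encoded bits = sum of merged weights = 111 + 212 + 263 + 351 + 475 + 826 = 2238.

2238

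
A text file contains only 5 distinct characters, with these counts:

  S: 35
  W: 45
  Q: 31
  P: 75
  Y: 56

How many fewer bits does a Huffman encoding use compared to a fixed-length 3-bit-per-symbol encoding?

176

Fixed-length: 3 bits × 242 symbols = 726 bits.
Huffman merges:
combine Q(31), S(35) → 66
combine W(45), Y(56) → 101
combine 66, P(75) → 141
combine 101, 141 → 242
Huffman total = 66 + 101 + 141 + 242 = 550 bits.
Saving = 726 − 550 = 176 bits.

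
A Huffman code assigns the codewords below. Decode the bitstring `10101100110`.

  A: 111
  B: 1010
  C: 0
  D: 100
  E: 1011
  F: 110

Read left to right; each codeword is recognised as soon as it completes (prefix code):
  1010→B | 110→F | 0→C | 110→F
Decoded message: BFCF

BFCF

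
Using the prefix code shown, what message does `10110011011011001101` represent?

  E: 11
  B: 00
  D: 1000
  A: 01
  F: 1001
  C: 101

Read left to right; each codeword is recognised as soon as it completes (prefix code):
  101→C | 1001→F | 101→C | 101→C | 1001→F | 101→C
Decoded message: CFCCFC

CFCCFC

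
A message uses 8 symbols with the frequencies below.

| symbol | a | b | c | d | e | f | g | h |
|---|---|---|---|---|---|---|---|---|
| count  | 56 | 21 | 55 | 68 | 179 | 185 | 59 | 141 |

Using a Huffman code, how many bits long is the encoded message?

Merge the two smallest weights repeatedly:
b(21) + c(55) → 76
a(56) + g(59) → 115
d(68) + 76 → 144
115 + h(141) → 256
144 + e(179) → 323
f(185) + 256 → 441
323 + 441 → 764
The encoded length is the sum of every internal node's weight: 76 + 115 + 144 + 256 + 323 + 441 + 764 = 2119 bits.

2119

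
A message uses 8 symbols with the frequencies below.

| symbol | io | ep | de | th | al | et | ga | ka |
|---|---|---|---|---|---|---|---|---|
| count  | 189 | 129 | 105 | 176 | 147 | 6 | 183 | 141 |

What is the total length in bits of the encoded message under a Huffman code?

3150

Build the Huffman tree bottom-up:
merge et(6) and de(105): 111
merge 111 and ep(129): 240
merge ka(141) and al(147): 288
merge th(176) and ga(183): 359
merge io(189) and 240: 429
merge 288 and 359: 647
merge 429 and 647: 1076
Each symbol's bit-cost is frequency × depth; summing gives 3150 bits (equivalently 111 + 240 + 288 + 359 + 429 + 647 + 1076).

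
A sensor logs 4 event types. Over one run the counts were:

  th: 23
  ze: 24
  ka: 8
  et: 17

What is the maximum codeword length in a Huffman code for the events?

Merge the two lowest-weight nodes at each step:
merge ka(8) and et(17): 25
merge th(23) and ze(24): 47
merge 25 and 47: 72
The rarest symbols sit at the bottom; the longest codeword is 2 bits.

2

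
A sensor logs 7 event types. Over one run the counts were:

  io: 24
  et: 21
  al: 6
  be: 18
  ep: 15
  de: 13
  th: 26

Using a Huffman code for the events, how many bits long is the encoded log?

338

Greedily combine the two least-frequent nodes:
merge al(6) and de(13): 19
merge ep(15) and be(18): 33
merge 19 and et(21): 40
merge io(24) and th(26): 50
merge 33 and 40: 73
merge 50 and 73: 123
The encoded length is the sum of every internal node's weight: 19 + 33 + 40 + 50 + 73 + 123 = 338 bits.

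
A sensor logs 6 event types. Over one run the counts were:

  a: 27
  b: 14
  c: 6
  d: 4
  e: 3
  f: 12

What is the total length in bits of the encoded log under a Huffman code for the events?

150

Build the Huffman tree bottom-up:
merge e(3) and d(4): 7
merge c(6) and 7: 13
merge f(12) and 13: 25
merge b(14) and 25: 39
merge a(27) and 39: 66
Each symbol's bit-cost is frequency × depth; summing gives 150 bits (equivalently 7 + 13 + 25 + 39 + 66).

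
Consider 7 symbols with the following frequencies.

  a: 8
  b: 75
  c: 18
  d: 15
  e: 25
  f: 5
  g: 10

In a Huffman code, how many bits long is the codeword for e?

Huffman merges, smallest pair first:
merge f(5) and a(8): 13
merge g(10) and 13: 23
merge d(15) and c(18): 33
merge 23 and e(25): 48
merge 33 and 48: 81
merge b(75) and 81: 156
e's leaf is at depth 3, giving a 3-bit codeword.

3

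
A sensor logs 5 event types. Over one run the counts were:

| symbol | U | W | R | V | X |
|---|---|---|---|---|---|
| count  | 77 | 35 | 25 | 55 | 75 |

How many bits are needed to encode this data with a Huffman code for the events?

594

Merge the two smallest weights repeatedly:
R(25) + W(35) → 60
V(55) + 60 → 115
X(75) + U(77) → 152
115 + 152 → 267
Each symbol's bit-cost is frequency × depth; summing gives 594 bits (equivalently 60 + 115 + 152 + 267).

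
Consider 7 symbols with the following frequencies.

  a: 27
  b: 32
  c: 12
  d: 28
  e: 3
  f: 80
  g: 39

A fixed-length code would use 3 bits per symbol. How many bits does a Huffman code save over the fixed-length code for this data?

104

Fixed-length: 3 bits × 221 symbols = 663 bits.
Huffman merges:
merge e(3) and c(12): 15
merge 15 and a(27): 42
merge d(28) and b(32): 60
merge g(39) and 42: 81
merge 60 and f(80): 140
merge 81 and 140: 221
Huffman total = 15 + 42 + 60 + 81 + 140 + 221 = 559 bits.
Saving = 663 − 559 = 104 bits.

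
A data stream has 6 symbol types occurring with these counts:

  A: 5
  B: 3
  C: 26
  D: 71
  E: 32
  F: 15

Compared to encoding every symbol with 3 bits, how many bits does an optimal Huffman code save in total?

143

Fixed-length: 3 bits × 152 symbols = 456 bits.
Huffman merges:
B(3) + A(5) → 8
8 + F(15) → 23
23 + C(26) → 49
E(32) + 49 → 81
D(71) + 81 → 152
Huffman total = 8 + 23 + 49 + 81 + 152 = 313 bits.
Saving = 456 − 313 = 143 bits.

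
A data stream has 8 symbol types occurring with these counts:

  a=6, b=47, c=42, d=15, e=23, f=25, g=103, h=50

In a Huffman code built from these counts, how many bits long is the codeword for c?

3

Repeatedly merge the two smallest:
combine a(6), d(15) → 21
combine 21, e(23) → 44
combine f(25), c(42) → 67
combine 44, b(47) → 91
combine h(50), 67 → 117
combine 91, g(103) → 194
combine 117, 194 → 311
The subtree containing c is merged 3 times, so code length = 3.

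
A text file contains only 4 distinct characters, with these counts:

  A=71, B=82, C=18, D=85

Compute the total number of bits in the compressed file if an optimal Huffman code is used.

512

Greedily combine the two least-frequent nodes:
merge C(18) and A(71): 89
merge B(82) and D(85): 167
merge 89 and 167: 256
Each symbol's bit-cost is frequency × depth; summing gives 512 bits (equivalently 89 + 167 + 256).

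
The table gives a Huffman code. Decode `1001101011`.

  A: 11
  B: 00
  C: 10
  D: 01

CDCCA

Read left to right; each codeword is recognised as soon as it completes (prefix code):
  10→C | 01→D | 10→C | 10→C | 11→A
Decoded message: CDCCA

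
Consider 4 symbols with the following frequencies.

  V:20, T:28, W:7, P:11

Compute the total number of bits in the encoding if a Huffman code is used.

Build the Huffman tree bottom-up:
W(7) + P(11) → 18
18 + V(20) → 38
T(28) + 38 → 66
Total encoded bits = sum of merged weights = 18 + 38 + 66 = 122.

122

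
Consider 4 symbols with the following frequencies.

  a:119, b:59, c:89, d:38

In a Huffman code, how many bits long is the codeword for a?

1

Repeatedly merge the two smallest:
merge d(38) and b(59): 97
merge c(89) and 97: 186
merge a(119) and 186: 305
a is a child of the root — depth 1, so its codeword is a single bit.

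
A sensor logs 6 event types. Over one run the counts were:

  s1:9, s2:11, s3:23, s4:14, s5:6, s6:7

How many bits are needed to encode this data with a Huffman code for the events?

173

Greedily combine the two least-frequent nodes:
merge s5(6) and s6(7): 13
merge s1(9) and s2(11): 20
merge 13 and s4(14): 27
merge 20 and s3(23): 43
merge 27 and 43: 70
The encoded length is the sum of every internal node's weight: 13 + 20 + 27 + 43 + 70 = 173 bits.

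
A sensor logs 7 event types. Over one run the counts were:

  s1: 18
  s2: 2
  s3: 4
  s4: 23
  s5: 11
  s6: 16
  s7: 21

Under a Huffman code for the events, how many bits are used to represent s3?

5

Huffman merges, smallest pair first:
merge s2(2) and s3(4): 6
merge 6 and s5(11): 17
merge s6(16) and 17: 33
merge s1(18) and s7(21): 39
merge s4(23) and 33: 56
merge 39 and 56: 95
s3's leaf is at depth 5, giving a 5-bit codeword.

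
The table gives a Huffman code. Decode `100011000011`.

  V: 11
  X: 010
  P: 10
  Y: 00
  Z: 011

PYVYYV

Read left to right; each codeword is recognised as soon as it completes (prefix code):
  10→P | 00→Y | 11→V | 00→Y | 00→Y | 11→V
Decoded message: PYVYYV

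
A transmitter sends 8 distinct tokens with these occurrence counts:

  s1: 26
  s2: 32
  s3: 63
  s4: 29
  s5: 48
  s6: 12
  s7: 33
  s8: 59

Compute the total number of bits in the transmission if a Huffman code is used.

881

Build the Huffman tree bottom-up:
combine s6(12), s1(26) → 38
combine s4(29), s2(32) → 61
combine s7(33), 38 → 71
combine s5(48), s8(59) → 107
combine 61, s3(63) → 124
combine 71, 107 → 178
combine 124, 178 → 302
Each symbol's bit-cost is frequency × depth; summing gives 881 bits (equivalently 38 + 61 + 71 + 107 + 124 + 178 + 302).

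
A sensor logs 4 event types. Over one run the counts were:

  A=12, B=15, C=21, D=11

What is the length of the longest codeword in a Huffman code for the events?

Merge the two lowest-weight nodes at each step:
merge D(11) and A(12): 23
merge B(15) and C(21): 36
merge 23 and 36: 59
Maximum depth reached is 2.

2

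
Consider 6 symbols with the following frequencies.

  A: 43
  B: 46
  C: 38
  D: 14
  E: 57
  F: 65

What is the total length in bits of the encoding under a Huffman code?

667

Greedily combine the two least-frequent nodes:
D(14) + C(38) → 52
A(43) + B(46) → 89
52 + E(57) → 109
F(65) + 89 → 154
109 + 154 → 263
Each symbol's bit-cost is frequency × depth; summing gives 667 bits (equivalently 52 + 89 + 109 + 154 + 263).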